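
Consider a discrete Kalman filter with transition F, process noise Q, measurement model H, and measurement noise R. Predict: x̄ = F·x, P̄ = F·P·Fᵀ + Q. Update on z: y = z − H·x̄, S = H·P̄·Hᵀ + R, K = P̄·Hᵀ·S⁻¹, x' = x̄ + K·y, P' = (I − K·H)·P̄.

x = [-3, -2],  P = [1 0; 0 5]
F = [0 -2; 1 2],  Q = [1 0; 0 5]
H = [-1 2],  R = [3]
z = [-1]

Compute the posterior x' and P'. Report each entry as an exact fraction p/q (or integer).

x' = [-205/208, -29/26]
P' = [647/208 29/26; 29/26 14/13]

x̄ = F·x = [4, -7]
P̄ = F·P·Fᵀ + Q = [21 -20; -20 26]
y = z − H·x̄ = [17]
S = H·P̄·Hᵀ + R = [208]
K = P̄·Hᵀ·S⁻¹ = [-61/208; 9/26]
x' = x̄ + K·y = [-205/208, -29/26]
P' = (I − K·H)·P̄ = [647/208 29/26; 29/26 14/13]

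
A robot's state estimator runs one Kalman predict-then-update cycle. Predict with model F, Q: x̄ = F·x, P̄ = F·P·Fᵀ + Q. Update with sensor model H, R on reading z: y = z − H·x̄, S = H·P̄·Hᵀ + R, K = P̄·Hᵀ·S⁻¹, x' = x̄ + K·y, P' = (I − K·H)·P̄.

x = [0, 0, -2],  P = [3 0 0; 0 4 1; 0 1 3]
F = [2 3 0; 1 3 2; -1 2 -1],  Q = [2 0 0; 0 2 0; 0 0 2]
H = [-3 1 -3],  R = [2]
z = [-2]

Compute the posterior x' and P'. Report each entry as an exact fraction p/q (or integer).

x' = [-1176/583, -3348/583, 454/583]
P' = [7541/583 9315/583 -4338/583; 9315/583 21766/583 -1975/583; -4338/583 -1975/583 3739/583]

x̄ = F·x = [0, -4, 2]
P̄ = F·P·Fᵀ + Q = [50 48 15; 48 65 16; 15 16 20]
y = z − H·x̄ = [8]
S = H·P̄·Hᵀ + R = [583]
K = P̄·Hᵀ·S⁻¹ = [-147/583; -127/583; -89/583]
x' = x̄ + K·y = [-1176/583, -3348/583, 454/583]
P' = (I − K·H)·P̄ = [7541/583 9315/583 -4338/583; 9315/583 21766/583 -1975/583; -4338/583 -1975/583 3739/583]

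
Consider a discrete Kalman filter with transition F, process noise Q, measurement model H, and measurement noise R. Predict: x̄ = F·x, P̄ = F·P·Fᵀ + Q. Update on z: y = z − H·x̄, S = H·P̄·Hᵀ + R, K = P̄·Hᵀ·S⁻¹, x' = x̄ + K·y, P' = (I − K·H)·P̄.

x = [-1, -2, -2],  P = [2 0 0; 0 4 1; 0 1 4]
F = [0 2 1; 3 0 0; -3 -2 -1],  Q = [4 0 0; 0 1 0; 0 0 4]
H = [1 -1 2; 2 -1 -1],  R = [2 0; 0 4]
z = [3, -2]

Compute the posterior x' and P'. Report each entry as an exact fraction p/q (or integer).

x' = [-2343/2833, -5237/5666, 8443/5666]
P' = [3899/2833 7825/5666 121/5666; 7825/5666 31047/11332 4367/11332; 121/5666 4367/11332 5895/11332]

x̄ = F·x = [-6, -3, 9]
P̄ = F·P·Fᵀ + Q = [28 0 -24; 0 19 -18; -24 -18 46]
y = z − H·x̄ = [-12, 16]
S = H·P̄·Hᵀ + R = [209 -71; -71 241]
K = P̄·Hᵀ·S⁻¹ = [215/11332 3825/11332; -6663/22664 -2057/22664; 7665/22664 -4889/22664]
x' = x̄ + K·y = [-2343/2833, -5237/5666, 8443/5666]
P' = (I − K·H)·P̄ = [3899/2833 7825/5666 121/5666; 7825/5666 31047/11332 4367/11332; 121/5666 4367/11332 5895/11332]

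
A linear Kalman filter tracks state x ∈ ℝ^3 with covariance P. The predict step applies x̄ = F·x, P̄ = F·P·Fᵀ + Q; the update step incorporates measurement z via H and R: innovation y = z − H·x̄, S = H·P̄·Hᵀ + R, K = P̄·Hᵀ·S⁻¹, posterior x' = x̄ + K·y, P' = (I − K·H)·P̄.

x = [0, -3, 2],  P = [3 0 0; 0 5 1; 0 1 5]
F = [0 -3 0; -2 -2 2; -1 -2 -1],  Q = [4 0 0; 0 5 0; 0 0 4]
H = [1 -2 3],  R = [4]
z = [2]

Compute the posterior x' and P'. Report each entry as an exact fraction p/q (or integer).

x̄ = F·x = [9, 10, 4]
P̄ = F·P·Fᵀ + Q = [49 24 33; 24 49 14; 33 14 36]
y = z − H·x̄ = [1]
S = H·P̄·Hᵀ + R = [507]
K = P̄·Hᵀ·S⁻¹ = [100/507; -32/507; 113/507]
x' = x̄ + K·y = [4663/507, 5038/507, 2141/507]
P' = (I − K·H)·P̄ = [14843/507 15368/507 5431/507; 15368/507 23819/507 10714/507; 5431/507 10714/507 5483/507]

x' = [4663/507, 5038/507, 2141/507]
P' = [14843/507 15368/507 5431/507; 15368/507 23819/507 10714/507; 5431/507 10714/507 5483/507]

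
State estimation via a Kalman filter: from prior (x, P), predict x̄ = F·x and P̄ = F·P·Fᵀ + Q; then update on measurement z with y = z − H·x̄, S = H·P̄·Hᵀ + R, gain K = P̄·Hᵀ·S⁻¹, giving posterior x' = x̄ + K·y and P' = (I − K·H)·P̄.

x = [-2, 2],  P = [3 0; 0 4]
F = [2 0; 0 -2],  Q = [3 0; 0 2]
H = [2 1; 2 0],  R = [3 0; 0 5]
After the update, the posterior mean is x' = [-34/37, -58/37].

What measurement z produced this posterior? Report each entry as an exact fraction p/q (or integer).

x̄ = F·x = [-4, -4]
P̄ = F·P·Fᵀ + Q = [15 0; 0 18]
S = H·P̄·Hᵀ + R = [81 60; 60 65]
K = P̄·Hᵀ·S⁻¹ = [10/111 14/37; 26/37 -24/37]
x' − x̄ = [114/37, 90/37] = K·y
y = (KᵀK)⁻¹·Kᵀ·(x' − x̄) = [9, 6]
z = y + H·x̄ = [9, 6] + [-12, -8] = [-3, -2]

z = [-3, -2]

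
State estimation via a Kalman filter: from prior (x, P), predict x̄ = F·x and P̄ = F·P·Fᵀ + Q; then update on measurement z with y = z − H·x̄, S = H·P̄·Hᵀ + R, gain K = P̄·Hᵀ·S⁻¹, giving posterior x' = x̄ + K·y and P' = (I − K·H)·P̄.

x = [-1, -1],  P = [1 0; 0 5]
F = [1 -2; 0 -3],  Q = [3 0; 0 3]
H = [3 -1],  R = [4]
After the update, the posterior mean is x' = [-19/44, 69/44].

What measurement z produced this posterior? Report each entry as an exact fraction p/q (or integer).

z = [-3]

x̄ = F·x = [1, 3]
P̄ = F·P·Fᵀ + Q = [24 30; 30 48]
S = H·P̄·Hᵀ + R = [88]
K = P̄·Hᵀ·S⁻¹ = [21/44; 21/44]
x' − x̄ = [-63/44, -63/44] = K·y
y = (KᵀK)⁻¹·Kᵀ·(x' − x̄) = [-3]
z = y + H·x̄ = [-3] + [0] = [-3]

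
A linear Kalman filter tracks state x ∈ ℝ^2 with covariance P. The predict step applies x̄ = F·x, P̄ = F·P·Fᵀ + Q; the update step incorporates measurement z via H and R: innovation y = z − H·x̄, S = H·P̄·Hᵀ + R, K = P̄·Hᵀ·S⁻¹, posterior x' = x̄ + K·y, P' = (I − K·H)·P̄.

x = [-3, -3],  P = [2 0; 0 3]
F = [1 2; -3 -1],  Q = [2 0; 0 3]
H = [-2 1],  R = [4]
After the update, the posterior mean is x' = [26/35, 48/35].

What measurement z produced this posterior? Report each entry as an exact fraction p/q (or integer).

z = [-1]

x̄ = F·x = [-9, 12]
P̄ = F·P·Fᵀ + Q = [16 -12; -12 24]
S = H·P̄·Hᵀ + R = [140]
K = P̄·Hᵀ·S⁻¹ = [-11/35; 12/35]
x' − x̄ = [341/35, -372/35] = K·y
y = (KᵀK)⁻¹·Kᵀ·(x' − x̄) = [-31]
z = y + H·x̄ = [-31] + [30] = [-1]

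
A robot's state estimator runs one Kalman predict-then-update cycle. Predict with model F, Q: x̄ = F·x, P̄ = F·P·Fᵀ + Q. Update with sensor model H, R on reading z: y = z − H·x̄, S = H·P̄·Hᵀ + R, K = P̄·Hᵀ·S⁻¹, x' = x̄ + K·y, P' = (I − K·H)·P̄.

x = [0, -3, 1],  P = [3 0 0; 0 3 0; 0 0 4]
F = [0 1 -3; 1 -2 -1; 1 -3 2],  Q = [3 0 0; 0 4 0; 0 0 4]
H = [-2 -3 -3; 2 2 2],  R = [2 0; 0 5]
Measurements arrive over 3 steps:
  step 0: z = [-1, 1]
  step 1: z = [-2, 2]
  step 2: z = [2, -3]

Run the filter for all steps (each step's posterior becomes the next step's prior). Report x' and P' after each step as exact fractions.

step 0: x' = [-21093/18097, -127/18097, 22226/18097], P' = [182157/18097 19446/18097 -150018/18097; 19446/18097 51479/18097 -63755/18097; -150018/18097 -63755/18097 173033/18097]
step 1: x' = [32787177/51931370, 151704833/415450960, -22320077/207725480], P' = [304385333/25965685 39763679/25965685 -257811882/25965685; 39763679/25965685 617255911/207725480 -412927099/103862740; -257811882/25965685 -412927099/103862740 580791111/51931370]
step 2: x' = [-24233667546416/11064950421431, -7476307185453/11064950421431, 16074721420910/11064950421431], P' = [131115114729891/11064950421431 17368660197598/11064950421431 -111283975262234/11064950421431; 17368660197598/11064950421431 33007409798655/11064950421431 -44419537858803/11064950421431; -111283975262234/11064950421431 -44419537858803/11064950421431 125184867974377/11064950421431]

step 0: x̄ = F·x = [-6, 5, 11]
step 0: P̄ = F·P·Fᵀ + Q = [42 6 -33; 6 23 13; -33 13 50]
step 0: y = z − H·x̄ = [35, -19]
step 0: S = H·P̄·Hᵀ + R = [737 -492; -492 353]
step 0: K = P̄·Hᵀ·S⁻¹ = [13701/18097 20634/18097; -1032/18097 2868/18097; -13899/18097 -16296/18097]
step 0: x' = x̄ + K·y = [-21093/18097, -127/18097, 22226/18097]
step 0: P' = (I − K·H)·P̄ = [182157/18097 19446/18097 -150018/18097; 19446/18097 51479/18097 -63755/18097; -150018/18097 -63755/18097 173033/18097]
step 1: x̄ = F·x = [-66805/18097, -43065/18097, 23740/18097]
step 1: P̄ = F·P·Fᵀ + Q = [2045597/18097 566866/18097 -1424440/18097; 566866/18097 600726/18097 -38528/18097; -1424440/18097 -38528/18097 1458300/18097]
step 1: y = z − H·x̄ = [-227779/18097, 208454/18097]
step 1: S = H·P̄·Hᵀ + R = [15765424/18097 -11498468/18097; -11498468/18097 9340161/18097]
step 1: K = P̄·Hᵀ·S⁻¹ = [45373943/51931370 34534852/25965685; -10424003/415450960 21902229/103862740; -183470313/207725480 -56518481/51931370]
step 1: x' = x̄ + K·y = [32787177/51931370, 151704833/415450960, -22320077/207725480]
step 1: P' = (I − K·H)·P̄ = [304385333/25965685 39763679/25965685 -257811882/25965685; 39763679/25965685 617255911/207725480 -412927099/103862740; -257811882/25965685 -412927099/103862740 580791111/51931370]
step 2: x̄ = F·x = [57125059/83090192, 220494/25965685, -282097391/415450960]
step 2: P̄ = F·P·Fᵀ + Q = [5420807507/41545096 202782628/5193137 -3673911195/41545096; 202782628/5193137 950913533/25965685 -166862347/25965685; -3673911195/41545096 -166862347/25965685 17865559119/207725480]
step 2: y = z − H·x̄ = [566444049/415450960, -78779031/25965685]
step 2: S = H·P̄·Hᵀ + R = [190960219319/207725480 -17831507572/25965685; -17831507572/25965685 14825131253/25965685]
step 2: K = P̄·Hᵀ·S⁻¹ = [9757857867063/11064950421431 14879919866102/11064950421431; -250468107376/11064950421431 2382612854980/11064950421431; -9864019911127/11064950421431 -12207458058664/11064950421431]
step 2: x' = x̄ + K·y = [-24233667546416/11064950421431, -7476307185453/11064950421431, 16074721420910/11064950421431]
step 2: P' = (I − K·H)·P̄ = [131115114729891/11064950421431 17368660197598/11064950421431 -111283975262234/11064950421431; 17368660197598/11064950421431 33007409798655/11064950421431 -44419537858803/11064950421431; -111283975262234/11064950421431 -44419537858803/11064950421431 125184867974377/11064950421431]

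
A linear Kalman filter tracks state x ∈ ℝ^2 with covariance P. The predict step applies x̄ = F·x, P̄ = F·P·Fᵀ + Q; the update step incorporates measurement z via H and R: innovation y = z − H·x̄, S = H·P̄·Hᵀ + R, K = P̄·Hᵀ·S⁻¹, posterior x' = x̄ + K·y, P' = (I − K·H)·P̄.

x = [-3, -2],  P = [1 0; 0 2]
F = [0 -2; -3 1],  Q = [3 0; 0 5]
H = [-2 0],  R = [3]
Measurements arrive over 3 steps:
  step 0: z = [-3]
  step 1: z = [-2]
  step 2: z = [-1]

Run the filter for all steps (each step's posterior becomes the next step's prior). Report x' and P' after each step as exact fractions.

step 0: x' = [78/47, 369/47], P' = [33/47 -12/47; -12/47 688/47]
step 1: x' = [9358/11713, -63095/11713], P' = [8679/11713 -4344/11713; -4344/11713 143540/11713]
step 2: x' = [1597168/2472335, -6375263/2472335], P' = [1827897/2472335 -939432/2472335; -939432/2472335 31161112/2472335]

step 0: x̄ = F·x = [4, 7]
step 0: P̄ = F·P·Fᵀ + Q = [11 -4; -4 16]
step 0: y = z − H·x̄ = [5]
step 0: S = H·P̄·Hᵀ + R = [47]
step 0: K = P̄·Hᵀ·S⁻¹ = [-22/47; 8/47]
step 0: x' = x̄ + K·y = [78/47, 369/47]
step 0: P' = (I − K·H)·P̄ = [33/47 -12/47; -12/47 688/47]
step 1: x̄ = F·x = [-738/47, 135/47]
step 1: P̄ = F·P·Fᵀ + Q = [2893/47 -1448/47; -1448/47 1292/47]
step 1: y = z − H·x̄ = [-1570/47]
step 1: S = H·P̄·Hᵀ + R = [11713/47]
step 1: K = P̄·Hᵀ·S⁻¹ = [-5786/11713; 2896/11713]
step 1: x' = x̄ + K·y = [9358/11713, -63095/11713]
step 1: P' = (I − K·H)·P̄ = [8679/11713 -4344/11713; -4344/11713 143540/11713]
step 2: x̄ = F·x = [126190/11713, -7013/901]
step 2: P̄ = F·P·Fᵀ + Q = [609299/11713 -24088/901; -24088/901 23560/901]
step 2: y = z − H·x̄ = [240667/11713]
step 2: S = H·P̄·Hᵀ + R = [2472335/11713]
step 2: K = P̄·Hᵀ·S⁻¹ = [-1218598/2472335; 626288/2472335]
step 2: x' = x̄ + K·y = [1597168/2472335, -6375263/2472335]
step 2: P' = (I − K·H)·P̄ = [1827897/2472335 -939432/2472335; -939432/2472335 31161112/2472335]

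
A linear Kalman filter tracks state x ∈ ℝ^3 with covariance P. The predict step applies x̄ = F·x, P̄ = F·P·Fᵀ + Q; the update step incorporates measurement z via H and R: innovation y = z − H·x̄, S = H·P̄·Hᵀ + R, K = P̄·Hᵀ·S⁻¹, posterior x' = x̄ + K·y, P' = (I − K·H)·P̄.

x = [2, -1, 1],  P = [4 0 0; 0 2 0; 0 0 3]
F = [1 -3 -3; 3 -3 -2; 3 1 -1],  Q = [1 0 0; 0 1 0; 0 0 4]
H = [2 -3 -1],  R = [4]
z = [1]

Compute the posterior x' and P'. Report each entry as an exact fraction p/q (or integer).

x̄ = F·x = [2, 7, 4]
P̄ = F·P·Fᵀ + Q = [50 48 15; 48 67 36; 15 36 45]
y = z − H·x̄ = [22]
S = H·P̄·Hᵀ + R = [432]
K = P̄·Hᵀ·S⁻¹ = [-59/432; -47/144; -41/144]
x' = x̄ + K·y = [-217/216, -13/72, -163/72]
P' = (I − K·H)·P̄ = [18119/432 4139/144 -259/144; 4139/144 1007/48 -199/48; -259/144 -199/48 479/48]

x' = [-217/216, -13/72, -163/72]
P' = [18119/432 4139/144 -259/144; 4139/144 1007/48 -199/48; -259/144 -199/48 479/48]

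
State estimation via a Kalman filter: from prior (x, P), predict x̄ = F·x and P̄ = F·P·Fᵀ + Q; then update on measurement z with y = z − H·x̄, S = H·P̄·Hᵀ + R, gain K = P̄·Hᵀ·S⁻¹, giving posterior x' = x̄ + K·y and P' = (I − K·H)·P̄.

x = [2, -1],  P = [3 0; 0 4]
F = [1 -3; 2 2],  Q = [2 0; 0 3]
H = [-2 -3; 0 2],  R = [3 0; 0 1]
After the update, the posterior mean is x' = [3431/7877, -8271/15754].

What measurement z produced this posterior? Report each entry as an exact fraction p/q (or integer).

z = [1, -1]

x̄ = F·x = [5, 2]
P̄ = F·P·Fᵀ + Q = [41 -18; -18 31]
S = H·P̄·Hᵀ + R = [230 -114; -114 125]
K = P̄·Hᵀ·S⁻¹ = [-3802/7877 -5736/7877; -57/15754 3881/7877]
x' − x̄ = [-35954/7877, -39779/15754] = K·y
y = (KᵀK)⁻¹·Kᵀ·(x' − x̄) = [17, -5]
z = y + H·x̄ = [17, -5] + [-16, 4] = [1, -1]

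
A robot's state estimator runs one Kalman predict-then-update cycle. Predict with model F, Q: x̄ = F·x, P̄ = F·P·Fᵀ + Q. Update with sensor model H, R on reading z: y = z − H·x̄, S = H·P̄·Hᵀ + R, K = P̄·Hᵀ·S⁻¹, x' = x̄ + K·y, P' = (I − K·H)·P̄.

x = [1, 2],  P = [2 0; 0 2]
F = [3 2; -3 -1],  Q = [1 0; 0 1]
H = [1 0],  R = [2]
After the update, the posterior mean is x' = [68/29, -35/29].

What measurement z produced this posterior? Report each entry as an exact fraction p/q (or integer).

z = [2]

x̄ = F·x = [7, -5]
P̄ = F·P·Fᵀ + Q = [27 -22; -22 21]
S = H·P̄·Hᵀ + R = [29]
K = P̄·Hᵀ·S⁻¹ = [27/29; -22/29]
x' − x̄ = [-135/29, 110/29] = K·y
y = (KᵀK)⁻¹·Kᵀ·(x' − x̄) = [-5]
z = y + H·x̄ = [-5] + [7] = [2]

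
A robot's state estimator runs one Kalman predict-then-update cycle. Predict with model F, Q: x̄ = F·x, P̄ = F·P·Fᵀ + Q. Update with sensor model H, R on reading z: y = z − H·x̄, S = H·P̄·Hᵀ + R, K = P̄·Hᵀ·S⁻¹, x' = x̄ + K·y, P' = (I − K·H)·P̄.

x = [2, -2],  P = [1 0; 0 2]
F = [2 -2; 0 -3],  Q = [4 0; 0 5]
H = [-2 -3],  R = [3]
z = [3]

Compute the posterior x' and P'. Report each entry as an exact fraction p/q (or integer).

x̄ = F·x = [8, 6]
P̄ = F·P·Fᵀ + Q = [16 12; 12 23]
y = z − H·x̄ = [37]
S = H·P̄·Hᵀ + R = [418]
K = P̄·Hᵀ·S⁻¹ = [-34/209; -93/418]
x' = x̄ + K·y = [414/209, -933/418]
P' = (I − K·H)·P̄ = [1032/209 -654/209; -654/209 965/418]

x' = [414/209, -933/418]
P' = [1032/209 -654/209; -654/209 965/418]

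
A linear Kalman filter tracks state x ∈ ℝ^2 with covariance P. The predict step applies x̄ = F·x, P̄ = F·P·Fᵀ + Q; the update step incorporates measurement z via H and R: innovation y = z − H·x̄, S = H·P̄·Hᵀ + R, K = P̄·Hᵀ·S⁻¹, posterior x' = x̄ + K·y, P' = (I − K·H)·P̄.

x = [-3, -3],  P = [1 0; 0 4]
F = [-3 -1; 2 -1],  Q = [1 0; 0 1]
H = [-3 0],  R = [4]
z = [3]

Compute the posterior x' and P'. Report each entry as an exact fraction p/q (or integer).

x̄ = F·x = [12, -3]
P̄ = F·P·Fᵀ + Q = [14 -2; -2 9]
y = z − H·x̄ = [39]
S = H·P̄·Hᵀ + R = [130]
K = P̄·Hᵀ·S⁻¹ = [-21/65; 3/65]
x' = x̄ + K·y = [-3/5, -6/5]
P' = (I − K·H)·P̄ = [28/65 -4/65; -4/65 567/65]

x' = [-3/5, -6/5]
P' = [28/65 -4/65; -4/65 567/65]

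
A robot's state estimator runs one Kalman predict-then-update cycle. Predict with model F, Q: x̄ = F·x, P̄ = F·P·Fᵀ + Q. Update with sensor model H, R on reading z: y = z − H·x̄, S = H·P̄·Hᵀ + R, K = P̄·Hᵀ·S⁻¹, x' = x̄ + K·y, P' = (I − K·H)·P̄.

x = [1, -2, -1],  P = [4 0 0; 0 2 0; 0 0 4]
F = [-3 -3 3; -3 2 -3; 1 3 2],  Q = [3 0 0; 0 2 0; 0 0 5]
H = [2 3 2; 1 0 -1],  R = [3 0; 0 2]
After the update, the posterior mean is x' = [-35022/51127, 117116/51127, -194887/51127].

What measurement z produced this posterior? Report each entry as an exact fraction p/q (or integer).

z = [-2, 3]

x̄ = F·x = [0, -4, -7]
P̄ = F·P·Fᵀ + Q = [93 -12 -6; -12 82 -24; -6 -24 43]
S = H·P̄·Hᵀ + R = [805 136; 136 150]
K = P̄·Hᵀ·S⁻¹ = [3618/51127 60927/102254; 12234/51127 -7002/51127; 3482/51127 -39717/102254]
x' − x̄ = [-35022/51127, 321624/51127, 163002/51127] = K·y
y = (KᵀK)⁻¹·Kᵀ·(x' − x̄) = [24, -4]
z = y + H·x̄ = [24, -4] + [-26, 7] = [-2, 3]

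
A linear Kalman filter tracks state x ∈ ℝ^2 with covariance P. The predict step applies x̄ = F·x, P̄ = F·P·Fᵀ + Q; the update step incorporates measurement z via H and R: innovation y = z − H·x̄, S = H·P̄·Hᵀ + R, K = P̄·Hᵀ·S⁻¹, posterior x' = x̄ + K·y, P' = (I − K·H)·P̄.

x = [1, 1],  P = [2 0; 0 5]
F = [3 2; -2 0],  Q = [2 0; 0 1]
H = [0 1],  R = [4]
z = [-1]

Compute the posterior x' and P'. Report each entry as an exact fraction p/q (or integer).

x' = [53/13, -17/13]
P' = [376/13 -48/13; -48/13 36/13]

x̄ = F·x = [5, -2]
P̄ = F·P·Fᵀ + Q = [40 -12; -12 9]
y = z − H·x̄ = [1]
S = H·P̄·Hᵀ + R = [13]
K = P̄·Hᵀ·S⁻¹ = [-12/13; 9/13]
x' = x̄ + K·y = [53/13, -17/13]
P' = (I − K·H)·P̄ = [376/13 -48/13; -48/13 36/13]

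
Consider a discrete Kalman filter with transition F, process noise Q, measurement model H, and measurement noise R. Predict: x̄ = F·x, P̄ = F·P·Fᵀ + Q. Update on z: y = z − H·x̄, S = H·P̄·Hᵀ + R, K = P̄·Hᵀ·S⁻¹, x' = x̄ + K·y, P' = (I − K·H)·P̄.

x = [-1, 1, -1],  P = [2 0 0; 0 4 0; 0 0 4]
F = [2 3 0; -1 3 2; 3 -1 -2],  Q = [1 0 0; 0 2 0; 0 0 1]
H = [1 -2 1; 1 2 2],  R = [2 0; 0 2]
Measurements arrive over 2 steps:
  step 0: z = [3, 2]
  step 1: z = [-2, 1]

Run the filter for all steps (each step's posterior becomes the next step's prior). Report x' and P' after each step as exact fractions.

step 0: x̄ = F·x = [1, 2, -2]
step 0: P̄ = F·P·Fᵀ + Q = [45 32 0; 32 56 -34; 0 -34 39]
step 0: y = z − H·x̄ = [8, 1]
step 0: S = H·P̄·Hᵀ + R = [318 -33; -33 283]
step 0: K = P̄·Hᵀ·S⁻¹ = [-356/17781 2269/5927; -9918/29635 6802/29635; 30611/88905 2237/29635]
step 0: x' = x̄ + K·y = [21740/17781, -13272/29635, 73789/88905]
step 0: P' = (I − K·H)·P̄ = [51418/17781 3692/5927 -29978/17781; 3692/5927 11956/29635 -14384/29635; -29978/17781 -14384/29635 124808/88905]
step 1: x̄ = F·x = [97952/88905, -16114/17781, 218338/88905]
step 1: P̄ = F·P·Fᵀ + Q = [2104637/88905 -176740/17781 2681068/88905; -176740/17781 201280/17781 -335642/17781; 2681068/88905 -335642/17781 4231607/88905]
step 1: y = z − H·x̄ = [-131048/17781, -94861/29635]
step 1: S = H·P̄·Hᵀ + R = [5229886/17781 1196125/5927; 1196125/5927 5666089/29635]
step 1: K = P̄·Hᵀ·S⁻¹ = [102738772/1378821377 353864963/1378821377; -425171194/1378821377 268103330/1378821377; 391743683/1378821377 218225447/1378821377]
step 1: x' = x̄ + K·y = [-370779981/1378821377, 1025812776/1378821377, -199541999/1378821377]
step 1: P' = (I − K·H)·P̄ = [2382904338/1378821377 446613196/1378821377 -1284200402/1378821377; 446613196/1378821377 447250772/1378821377 -402454040/1378821377; -1284200402/1378821377 -402454040/1378821377 1262779688/1378821377]

step 0: x' = [21740/17781, -13272/29635, 73789/88905], P' = [51418/17781 3692/5927 -29978/17781; 3692/5927 11956/29635 -14384/29635; -29978/17781 -14384/29635 124808/88905]
step 1: x' = [-370779981/1378821377, 1025812776/1378821377, -199541999/1378821377], P' = [2382904338/1378821377 446613196/1378821377 -1284200402/1378821377; 446613196/1378821377 447250772/1378821377 -402454040/1378821377; -1284200402/1378821377 -402454040/1378821377 1262779688/1378821377]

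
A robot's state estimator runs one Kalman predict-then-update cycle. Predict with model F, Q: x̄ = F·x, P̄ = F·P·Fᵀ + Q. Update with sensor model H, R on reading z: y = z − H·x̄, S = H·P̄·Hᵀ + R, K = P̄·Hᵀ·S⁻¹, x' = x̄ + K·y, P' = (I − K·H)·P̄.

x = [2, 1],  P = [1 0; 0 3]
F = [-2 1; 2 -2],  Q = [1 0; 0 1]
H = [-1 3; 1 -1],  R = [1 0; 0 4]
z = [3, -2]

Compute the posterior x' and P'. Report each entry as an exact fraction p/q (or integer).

x̄ = F·x = [-3, 2]
P̄ = F·P·Fᵀ + Q = [8 -10; -10 17]
y = z − H·x̄ = [-6, 3]
S = H·P̄·Hᵀ + R = [222 -99; -99 49]
K = P̄·Hᵀ·S⁻¹ = [-80/1077 78/359; 316/1077 15/359]
x' = x̄ + K·y = [-683/359, 131/359]
P' = (I − K·H)·P̄ = [1364/1077 428/1077; 428/1077 248/1077]

x' = [-683/359, 131/359]
P' = [1364/1077 428/1077; 428/1077 248/1077]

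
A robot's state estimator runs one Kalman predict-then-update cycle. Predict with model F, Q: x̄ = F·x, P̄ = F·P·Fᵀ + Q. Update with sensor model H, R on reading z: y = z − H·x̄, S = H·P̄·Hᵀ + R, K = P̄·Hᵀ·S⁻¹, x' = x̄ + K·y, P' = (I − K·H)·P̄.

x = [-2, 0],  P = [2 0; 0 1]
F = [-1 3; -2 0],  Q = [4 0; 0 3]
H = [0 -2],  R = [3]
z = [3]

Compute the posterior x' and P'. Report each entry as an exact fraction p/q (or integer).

x̄ = F·x = [2, 4]
P̄ = F·P·Fᵀ + Q = [15 4; 4 11]
y = z − H·x̄ = [11]
S = H·P̄·Hᵀ + R = [47]
K = P̄·Hᵀ·S⁻¹ = [-8/47; -22/47]
x' = x̄ + K·y = [6/47, -54/47]
P' = (I − K·H)·P̄ = [641/47 12/47; 12/47 33/47]

x' = [6/47, -54/47]
P' = [641/47 12/47; 12/47 33/47]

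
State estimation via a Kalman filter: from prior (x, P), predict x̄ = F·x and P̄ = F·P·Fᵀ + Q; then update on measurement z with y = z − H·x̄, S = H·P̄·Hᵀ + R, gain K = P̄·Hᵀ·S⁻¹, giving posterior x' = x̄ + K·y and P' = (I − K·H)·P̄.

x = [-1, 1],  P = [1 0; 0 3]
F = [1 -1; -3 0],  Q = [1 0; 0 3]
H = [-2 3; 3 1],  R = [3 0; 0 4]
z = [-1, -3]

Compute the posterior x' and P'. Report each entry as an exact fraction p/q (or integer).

x̄ = F·x = [-2, 3]
P̄ = F·P·Fᵀ + Q = [5 -3; -3 12]
y = z − H·x̄ = [-14, 0]
S = H·P̄·Hᵀ + R = [167 -15; -15 43]
K = P̄·Hᵀ·S⁻¹ = [-637/6956 1719/6956; 1851/6956 1131/6956]
x' = x̄ + K·y = [-2497/3478, -2523/3478]
P' = (I − K·H)·P̄ = [2049/6956 729/6956; 729/6956 2337/6956]

x' = [-2497/3478, -2523/3478]
P' = [2049/6956 729/6956; 729/6956 2337/6956]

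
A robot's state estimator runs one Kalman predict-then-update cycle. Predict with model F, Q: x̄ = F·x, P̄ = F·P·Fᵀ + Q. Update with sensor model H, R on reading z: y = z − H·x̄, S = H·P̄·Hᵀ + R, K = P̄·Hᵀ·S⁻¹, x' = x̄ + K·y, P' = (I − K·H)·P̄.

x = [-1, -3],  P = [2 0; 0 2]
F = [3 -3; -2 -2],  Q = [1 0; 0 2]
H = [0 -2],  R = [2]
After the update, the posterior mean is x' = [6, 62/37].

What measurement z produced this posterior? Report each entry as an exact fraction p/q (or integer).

z = [-3]

x̄ = F·x = [6, 8]
P̄ = F·P·Fᵀ + Q = [37 0; 0 18]
S = H·P̄·Hᵀ + R = [74]
K = P̄·Hᵀ·S⁻¹ = [0; -18/37]
x' − x̄ = [0, -234/37] = K·y
y = (KᵀK)⁻¹·Kᵀ·(x' − x̄) = [13]
z = y + H·x̄ = [13] + [-16] = [-3]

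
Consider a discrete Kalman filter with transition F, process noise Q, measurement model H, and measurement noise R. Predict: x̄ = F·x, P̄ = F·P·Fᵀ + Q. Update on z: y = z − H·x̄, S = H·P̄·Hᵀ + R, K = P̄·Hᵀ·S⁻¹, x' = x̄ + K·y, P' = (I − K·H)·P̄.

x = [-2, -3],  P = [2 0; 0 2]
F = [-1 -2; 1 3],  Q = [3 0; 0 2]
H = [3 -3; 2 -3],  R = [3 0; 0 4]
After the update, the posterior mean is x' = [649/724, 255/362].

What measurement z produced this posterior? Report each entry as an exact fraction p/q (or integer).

x̄ = F·x = [8, -11]
P̄ = F·P·Fᵀ + Q = [13 -14; -14 22]
S = H·P̄·Hᵀ + R = [570 486; 486 422]
K = P̄·Hᵀ·S⁻¹ = [189/724 -101/724; 9/362 -91/362]
x' − x̄ = [-5143/724, 4237/362] = K·y
y = (KᵀK)⁻¹·Kᵀ·(x' − x̄) = [-55, -52]
z = y + H·x̄ = [-55, -52] + [57, 49] = [2, -3]

z = [2, -3]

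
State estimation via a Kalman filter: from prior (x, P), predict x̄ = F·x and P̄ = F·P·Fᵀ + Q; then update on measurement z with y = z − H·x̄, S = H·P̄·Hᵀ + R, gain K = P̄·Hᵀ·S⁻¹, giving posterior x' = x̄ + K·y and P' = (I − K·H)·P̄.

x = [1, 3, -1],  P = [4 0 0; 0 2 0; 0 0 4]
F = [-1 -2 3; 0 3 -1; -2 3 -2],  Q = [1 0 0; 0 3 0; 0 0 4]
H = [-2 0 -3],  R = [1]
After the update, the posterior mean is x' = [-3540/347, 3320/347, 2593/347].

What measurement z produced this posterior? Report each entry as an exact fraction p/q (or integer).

x̄ = F·x = [-10, 10, 9]
P̄ = F·P·Fᵀ + Q = [49 -24 -28; -24 25 26; -28 26 54]
S = H·P̄·Hᵀ + R = [347]
K = P̄·Hᵀ·S⁻¹ = [-14/347; -30/347; -106/347]
x' − x̄ = [-70/347, -150/347, -530/347] = K·y
y = (KᵀK)⁻¹·Kᵀ·(x' − x̄) = [5]
z = y + H·x̄ = [5] + [-7] = [-2]

z = [-2]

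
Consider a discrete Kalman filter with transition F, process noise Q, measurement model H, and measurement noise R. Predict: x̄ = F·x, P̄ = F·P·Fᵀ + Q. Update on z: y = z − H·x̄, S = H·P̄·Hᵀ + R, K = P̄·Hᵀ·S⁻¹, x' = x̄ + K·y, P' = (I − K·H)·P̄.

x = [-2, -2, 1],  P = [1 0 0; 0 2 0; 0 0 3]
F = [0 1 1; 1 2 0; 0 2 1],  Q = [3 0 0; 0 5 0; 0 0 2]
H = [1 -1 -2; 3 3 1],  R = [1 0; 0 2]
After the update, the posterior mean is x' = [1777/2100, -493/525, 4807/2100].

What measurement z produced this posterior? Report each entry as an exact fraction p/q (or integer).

x̄ = F·x = [-1, -6, -3]
P̄ = F·P·Fᵀ + Q = [8 4 7; 4 14 8; 7 8 13]
S = H·P̄·Hᵀ + R = [71 -135; -135 375]
K = P̄·Hᵀ·S⁻¹ = [137/560 1703/8400; -23/140 223/2100; -153/560 473/8400]
x' − x̄ = [3877/2100, 2657/525, 11107/2100] = K·y
y = (KᵀK)⁻¹·Kᵀ·(x' − x̄) = [-14, 26]
z = y + H·x̄ = [-14, 26] + [11, -24] = [-3, 2]

z = [-3, 2]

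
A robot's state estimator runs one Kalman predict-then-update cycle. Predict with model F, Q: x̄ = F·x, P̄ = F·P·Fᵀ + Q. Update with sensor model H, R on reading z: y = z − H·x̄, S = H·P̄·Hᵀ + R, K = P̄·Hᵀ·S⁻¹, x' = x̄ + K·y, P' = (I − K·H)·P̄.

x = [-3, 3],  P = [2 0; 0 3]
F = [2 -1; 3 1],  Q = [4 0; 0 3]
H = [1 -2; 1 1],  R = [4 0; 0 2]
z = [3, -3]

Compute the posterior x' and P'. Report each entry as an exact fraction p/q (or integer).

x̄ = F·x = [-9, -6]
P̄ = F·P·Fᵀ + Q = [15 9; 9 24]
y = z − H·x̄ = [0, 12]
S = H·P̄·Hᵀ + R = [79 -42; -42 59]
K = P̄·Hᵀ·S⁻¹ = [831/2897 1770/2897; -915/2897 969/2897]
x' = x̄ + K·y = [-4833/2897, -5754/2897]
P' = (I − K·H)·P̄ = [3468/2897 72/2897; 72/2897 1866/2897]

x' = [-4833/2897, -5754/2897]
P' = [3468/2897 72/2897; 72/2897 1866/2897]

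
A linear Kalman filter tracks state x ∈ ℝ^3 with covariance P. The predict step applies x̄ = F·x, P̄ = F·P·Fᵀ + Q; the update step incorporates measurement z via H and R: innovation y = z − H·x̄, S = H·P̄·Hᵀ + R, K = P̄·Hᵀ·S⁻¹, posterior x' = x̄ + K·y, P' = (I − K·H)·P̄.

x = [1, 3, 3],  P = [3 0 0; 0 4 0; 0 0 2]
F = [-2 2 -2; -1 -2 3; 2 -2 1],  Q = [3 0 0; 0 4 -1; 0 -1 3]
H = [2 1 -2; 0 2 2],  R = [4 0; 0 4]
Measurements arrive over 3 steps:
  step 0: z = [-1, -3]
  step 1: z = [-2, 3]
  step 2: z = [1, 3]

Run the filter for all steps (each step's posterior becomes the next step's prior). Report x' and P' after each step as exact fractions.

step 0: x̄ = F·x = [-2, 2, -1]
step 0: P̄ = F·P·Fᵀ + Q = [39 -22 -32; -22 41 15; -32 15 33]
step 0: y = z − H·x̄ = [-1, -5]
step 0: S = H·P̄·Hᵀ + R = [441 -296; -296 420]
step 0: K = P̄·Hᵀ·S⁻¹ = [4608/24401 -3027/24401; 371/1877 762/1877; -4971/24401 2074/24401]
step 0: x' = x̄ + K·y = [-38275/24401, -427/1877, -29800/24401]
step 0: P' = (I − K·H)·P̄ = [71763/24401 -3518/1877 39680/24401; -3518/1877 3856/1877 -2332/1877; 39680/24401 -2332/1877 34464/24401]
step 1: x̄ = F·x = [125048/24401, -40023/24401, -95248/24401]
step 1: P̄ = F·P·Fᵀ + Q = [1624463/24401 -817118/24401 -1342340/24401; -817118/24401 622831/24401 668373/24401; -1342340/24401 668373/24401 1241087/24401]
step 1: y = z − H·x̄ = [-34567/1877, 343745/24401]
step 1: S = H·P̄·Hᵀ + R = [1306107/1877 -1053328/1877; -1053328/1877 12900260/24401]
step 1: K = P̄·Hᵀ·S⁻¹ = [70324664/323071591 -33514431/323071591; 51942913/323071591 119809266/323071591; -58789545/323071591 33236834/323071591]
step 1: x' = x̄ + K·y = [-111586671/323071591, 201299254/323071591, 289799157/323071591]
step 1: P' = (I − K·H)·P̄ = [830151805/323071591 -504354226/323071591 437325364/323071591; -504354226/323071591 565239056/323071591 -325620524/323071591; 437325364/323071591 -325620524/323071591 392094192/323071591]
step 2: x̄ = F·x = [46173536/323071591, 578385634/323071591, -335972693/323071591]
step 2: P̄ = F·P·Fᵀ + Q = [18257555897/323071591 -8967432914/323071591 -14978260964/323071591; -8967432914/323071591 7178319321/323071591 7254163063/323071591; -14978260964/323071591 7254163063/323071591 14029489769/323071591]
step 2: y = z − H·x̄ = [-1019606501/323071591, 484388891/323071591]
step 2: S = H·P̄·Hᵀ + R = [192558492153/323071591 -152052422072/323071591; -152052422072/323071591 144156827228/323071591]
step 2: K = P̄·Hᵀ·S⁻¹ = [779720086928/3589515726425 -370073084853/3589515726425; 577955434423/3589515726425 1328350327302/3589515726425; -653981645459/3589515726425 370128289834/3589515726425]
step 2: x' = x̄ + K·y = [-2502622792161/3589515726425, 6593818250199/3589515726425, -1113961444192/3589515726425]
step 2: P' = (I − K·H)·P̄ = [9209382823363/3589515726425 -5593392546142/3589515726425 4853246376436/3589515726425; -5593392546142/3589515726425 6270669379728/3589515726425 -3613968725124/3589515726425; 4853246376436/3589515726425 -3613968725124/3589515726425 4354225304792/3589515726425]

step 0: x' = [-38275/24401, -427/1877, -29800/24401], P' = [71763/24401 -3518/1877 39680/24401; -3518/1877 3856/1877 -2332/1877; 39680/24401 -2332/1877 34464/24401]
step 1: x' = [-111586671/323071591, 201299254/323071591, 289799157/323071591], P' = [830151805/323071591 -504354226/323071591 437325364/323071591; -504354226/323071591 565239056/323071591 -325620524/323071591; 437325364/323071591 -325620524/323071591 392094192/323071591]
step 2: x' = [-2502622792161/3589515726425, 6593818250199/3589515726425, -1113961444192/3589515726425], P' = [9209382823363/3589515726425 -5593392546142/3589515726425 4853246376436/3589515726425; -5593392546142/3589515726425 6270669379728/3589515726425 -3613968725124/3589515726425; 4853246376436/3589515726425 -3613968725124/3589515726425 4354225304792/3589515726425]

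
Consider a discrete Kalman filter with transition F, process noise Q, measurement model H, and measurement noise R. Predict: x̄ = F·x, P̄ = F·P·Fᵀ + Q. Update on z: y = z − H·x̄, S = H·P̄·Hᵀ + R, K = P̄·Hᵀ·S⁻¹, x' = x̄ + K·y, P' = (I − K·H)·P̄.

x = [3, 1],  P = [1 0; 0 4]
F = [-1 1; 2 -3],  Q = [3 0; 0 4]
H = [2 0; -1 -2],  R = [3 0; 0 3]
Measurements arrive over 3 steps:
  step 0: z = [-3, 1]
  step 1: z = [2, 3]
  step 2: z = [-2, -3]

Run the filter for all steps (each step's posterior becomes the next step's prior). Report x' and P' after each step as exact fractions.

step 0: x̄ = F·x = [-2, 3]
step 0: P̄ = F·P·Fᵀ + Q = [8 -14; -14 44]
step 0: y = z − H·x̄ = [1, 5]
step 0: S = H·P̄·Hᵀ + R = [35 40; 40 131]
step 0: K = P̄·Hᵀ·S⁻¹ = [432/995 4/199; -236/995 -98/199]
step 0: x' = x̄ + K·y = [-1458/995, 299/995]
step 0: P' = (I − K·H)·P̄ = [648/995 -354/995; -354/995 912/995]
step 1: x̄ = F·x = [1757/995, -3813/995]
step 1: P̄ = F·P·Fᵀ + Q = [5253/995 -5802/995; -5802/995 19028/995]
step 1: y = z − H·x̄ = [-1524/995, -2884/995]
step 1: S = H·P̄·Hᵀ + R = [23997/995 12702/995; 12702/995 61142/995]
step 1: K = P̄·Hᵀ·S⁻¹ = [94085/218741 6351/437482; -50218/218741 -104959/218741]
step 1: x' = x̄ + K·y = [232949/218741, -457111/218741]
step 1: P' = (I − K·H)·P̄ = [282255/437482 -75327/218741; -75327/218741 195102/218741]
step 2: x̄ = F·x = [-690060/218741, 1837231/218741]
step 2: P̄ = F·P·Fᵀ + Q = [2286213/437482 -1244196/218741; -1244196/218741 4099316/218741]
step 2: y = z − H·x̄ = [942638/218741, 2328179/218741]
step 2: S = H·P̄·Hᵀ + R = [5228649/218741 2690571/218741; 2690571/218741 26439619/437482]
step 2: K = P̄·Hᵀ·S⁻¹ = [81081322/188602263 896857/62867421; -43231232/188602263 -30139256/62867421]
step 2: x' = x̄ + K·y = [-216934235/188602263, 435427165/188602263]
step 2: P' = (I − K·H)·P̄ = [40540661/62867421 -21615616/62867421; -21615616/62867421 56016692/62867421]

step 0: x' = [-1458/995, 299/995], P' = [648/995 -354/995; -354/995 912/995]
step 1: x' = [232949/218741, -457111/218741], P' = [282255/437482 -75327/218741; -75327/218741 195102/218741]
step 2: x' = [-216934235/188602263, 435427165/188602263], P' = [40540661/62867421 -21615616/62867421; -21615616/62867421 56016692/62867421]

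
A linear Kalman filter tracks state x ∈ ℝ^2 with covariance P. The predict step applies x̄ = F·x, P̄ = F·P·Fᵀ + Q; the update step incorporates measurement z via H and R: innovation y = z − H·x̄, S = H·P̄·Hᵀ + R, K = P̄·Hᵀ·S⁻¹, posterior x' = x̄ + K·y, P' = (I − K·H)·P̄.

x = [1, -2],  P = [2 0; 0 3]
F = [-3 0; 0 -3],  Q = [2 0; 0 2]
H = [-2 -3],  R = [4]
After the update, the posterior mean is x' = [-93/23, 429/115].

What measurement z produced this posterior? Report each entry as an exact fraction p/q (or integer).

z = [-3]

x̄ = F·x = [-3, 6]
P̄ = F·P·Fᵀ + Q = [20 0; 0 29]
S = H·P̄·Hᵀ + R = [345]
K = P̄·Hᵀ·S⁻¹ = [-8/69; -29/115]
x' − x̄ = [-24/23, -261/115] = K·y
y = (KᵀK)⁻¹·Kᵀ·(x' − x̄) = [9]
z = y + H·x̄ = [9] + [-12] = [-3]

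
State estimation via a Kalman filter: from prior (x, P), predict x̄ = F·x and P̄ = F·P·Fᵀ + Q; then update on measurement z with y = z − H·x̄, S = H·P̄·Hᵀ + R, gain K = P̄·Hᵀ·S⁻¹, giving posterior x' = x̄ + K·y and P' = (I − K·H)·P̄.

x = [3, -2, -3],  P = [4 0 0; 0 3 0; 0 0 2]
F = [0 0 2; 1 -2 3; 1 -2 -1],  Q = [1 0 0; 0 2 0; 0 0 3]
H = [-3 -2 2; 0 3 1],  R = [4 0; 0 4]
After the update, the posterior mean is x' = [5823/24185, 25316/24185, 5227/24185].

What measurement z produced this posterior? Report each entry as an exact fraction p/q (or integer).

x̄ = F·x = [-6, -2, 10]
P̄ = F·P·Fᵀ + Q = [9 12 -4; 12 36 10; -4 10 21]
S = H·P̄·Hᵀ + R = [425 -230; -230 409]
K = P̄·Hᵀ·S⁻¹ = [-16771/120925 6/24185; -8852/120925 5982/24185; 25636/120925 5899/24185]
x' − x̄ = [150933/24185, 73686/24185, -236623/24185] = K·y
y = (KᵀK)⁻¹·Kᵀ·(x' − x̄) = [-45, -1]
z = y + H·x̄ = [-45, -1] + [42, 4] = [-3, 3]

z = [-3, 3]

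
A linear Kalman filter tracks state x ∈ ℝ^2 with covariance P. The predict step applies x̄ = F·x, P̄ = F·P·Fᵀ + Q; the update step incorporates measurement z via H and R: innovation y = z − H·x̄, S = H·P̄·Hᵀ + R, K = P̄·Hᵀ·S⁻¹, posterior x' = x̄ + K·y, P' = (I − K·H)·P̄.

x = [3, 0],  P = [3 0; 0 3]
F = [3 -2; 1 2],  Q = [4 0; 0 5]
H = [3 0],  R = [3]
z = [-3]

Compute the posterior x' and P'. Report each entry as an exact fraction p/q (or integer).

x' = [-12/13, 48/13]
P' = [43/130 -3/130; -3/130 2573/130]

x̄ = F·x = [9, 3]
P̄ = F·P·Fᵀ + Q = [43 -3; -3 20]
y = z − H·x̄ = [-30]
S = H·P̄·Hᵀ + R = [390]
K = P̄·Hᵀ·S⁻¹ = [43/130; -3/130]
x' = x̄ + K·y = [-12/13, 48/13]
P' = (I − K·H)·P̄ = [43/130 -3/130; -3/130 2573/130]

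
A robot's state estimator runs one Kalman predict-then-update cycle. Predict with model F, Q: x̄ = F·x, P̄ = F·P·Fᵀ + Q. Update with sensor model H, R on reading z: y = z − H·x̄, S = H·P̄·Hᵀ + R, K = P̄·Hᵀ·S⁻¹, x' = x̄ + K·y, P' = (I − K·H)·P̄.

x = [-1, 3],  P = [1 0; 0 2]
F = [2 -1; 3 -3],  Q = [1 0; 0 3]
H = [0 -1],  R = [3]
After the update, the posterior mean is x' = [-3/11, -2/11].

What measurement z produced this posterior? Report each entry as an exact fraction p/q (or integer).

x̄ = F·x = [-5, -12]
P̄ = F·P·Fᵀ + Q = [7 12; 12 30]
S = H·P̄·Hᵀ + R = [33]
K = P̄·Hᵀ·S⁻¹ = [-4/11; -10/11]
x' − x̄ = [52/11, 130/11] = K·y
y = (KᵀK)⁻¹·Kᵀ·(x' − x̄) = [-13]
z = y + H·x̄ = [-13] + [12] = [-1]

z = [-1]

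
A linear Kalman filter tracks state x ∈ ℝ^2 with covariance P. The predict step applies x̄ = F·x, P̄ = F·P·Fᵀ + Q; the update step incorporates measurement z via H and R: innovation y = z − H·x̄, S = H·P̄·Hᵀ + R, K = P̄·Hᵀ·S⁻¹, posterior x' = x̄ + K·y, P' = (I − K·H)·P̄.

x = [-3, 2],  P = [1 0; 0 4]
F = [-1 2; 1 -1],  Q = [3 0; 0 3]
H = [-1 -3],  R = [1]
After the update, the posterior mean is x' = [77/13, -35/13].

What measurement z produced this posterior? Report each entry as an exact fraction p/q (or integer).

z = [2]

x̄ = F·x = [7, -5]
P̄ = F·P·Fᵀ + Q = [20 -9; -9 8]
S = H·P̄·Hᵀ + R = [39]
K = P̄·Hᵀ·S⁻¹ = [7/39; -5/13]
x' − x̄ = [-14/13, 30/13] = K·y
y = (KᵀK)⁻¹·Kᵀ·(x' − x̄) = [-6]
z = y + H·x̄ = [-6] + [8] = [2]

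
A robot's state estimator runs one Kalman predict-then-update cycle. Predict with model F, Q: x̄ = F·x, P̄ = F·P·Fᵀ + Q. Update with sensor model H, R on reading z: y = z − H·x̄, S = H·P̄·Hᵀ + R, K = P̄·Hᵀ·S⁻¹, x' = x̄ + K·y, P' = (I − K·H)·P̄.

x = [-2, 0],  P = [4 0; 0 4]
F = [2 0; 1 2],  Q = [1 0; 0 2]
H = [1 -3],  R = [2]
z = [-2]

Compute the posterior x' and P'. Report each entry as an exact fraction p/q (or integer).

x̄ = F·x = [-4, -2]
P̄ = F·P·Fᵀ + Q = [17 8; 8 22]
y = z − H·x̄ = [-4]
S = H·P̄·Hᵀ + R = [169]
K = P̄·Hᵀ·S⁻¹ = [-7/169; -58/169]
x' = x̄ + K·y = [-648/169, -106/169]
P' = (I − K·H)·P̄ = [2824/169 946/169; 946/169 354/169]

x' = [-648/169, -106/169]
P' = [2824/169 946/169; 946/169 354/169]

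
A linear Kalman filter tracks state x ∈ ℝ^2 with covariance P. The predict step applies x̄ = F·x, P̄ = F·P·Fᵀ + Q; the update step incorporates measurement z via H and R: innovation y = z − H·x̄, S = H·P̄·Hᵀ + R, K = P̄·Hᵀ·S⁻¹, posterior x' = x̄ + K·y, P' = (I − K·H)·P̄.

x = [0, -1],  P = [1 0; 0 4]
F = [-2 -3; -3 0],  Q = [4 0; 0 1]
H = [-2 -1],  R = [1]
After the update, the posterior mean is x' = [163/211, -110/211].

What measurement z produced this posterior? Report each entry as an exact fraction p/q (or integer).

x̄ = F·x = [3, 0]
P̄ = F·P·Fᵀ + Q = [44 6; 6 10]
S = H·P̄·Hᵀ + R = [211]
K = P̄·Hᵀ·S⁻¹ = [-94/211; -22/211]
x' − x̄ = [-470/211, -110/211] = K·y
y = (KᵀK)⁻¹·Kᵀ·(x' − x̄) = [5]
z = y + H·x̄ = [5] + [-6] = [-1]

z = [-1]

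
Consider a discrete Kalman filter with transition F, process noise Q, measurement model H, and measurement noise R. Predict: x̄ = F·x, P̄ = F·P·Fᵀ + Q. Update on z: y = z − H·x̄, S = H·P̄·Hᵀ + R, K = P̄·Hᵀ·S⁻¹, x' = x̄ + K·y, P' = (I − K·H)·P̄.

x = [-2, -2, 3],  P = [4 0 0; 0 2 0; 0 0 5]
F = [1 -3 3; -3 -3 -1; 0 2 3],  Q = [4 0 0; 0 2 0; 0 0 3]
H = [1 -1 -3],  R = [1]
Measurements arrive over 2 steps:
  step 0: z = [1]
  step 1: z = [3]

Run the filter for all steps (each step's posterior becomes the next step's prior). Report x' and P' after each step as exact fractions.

step 0: x' = [3607/295, 2787/295, 179/295], P' = [20584/295 -2446/295 7683/295; -2446/295 17874/295 -6777/295; 7683/295 -6777/295 4856/295]
step 1: x' = [-517735/253853, -16481425/253853, 5068056/253853], P' = [7976234/253853 9196942/253853 -481994/253853; 9196942/253853 268181730/253853 -86332585/253853; -481994/253853 -86332585/253853 57242927/507706]

step 0: x̄ = F·x = [13, 9, 5]
step 0: P̄ = F·P·Fᵀ + Q = [71 -9 33; -9 61 -27; 33 -27 56]
step 0: y = z − H·x̄ = [12]
step 0: S = H·P̄·Hᵀ + R = [295]
step 0: K = P̄·Hᵀ·S⁻¹ = [-19/295; 11/295; -108/295]
step 0: x' = x̄ + K·y = [3607/295, 2787/295, 179/295]
step 0: P' = (I − K·H)·P̄ = [20584/295 -2446/295 7683/295; -2446/295 17874/295 -6777/295; 7683/295 -6777/295 4856/295]
step 1: x̄ = F·x = [-4217/295, -19361/295, 6111/295]
step 1: P̄ = F·P·Fᵀ + Q = [409094/295 33702/295 -25052/295; 33702/295 312976/295 -101736/295; -25052/295 -101736/295 34761/295]
step 1: y = z − H·x̄ = [4074/295]
step 1: S = H·P̄·Hᵀ + R = [507706/295]
step 1: K = P̄·Hᵀ·S⁻¹ = [225274/253853; 12967/253853; -27599/507706]
step 1: x' = x̄ + K·y = [-517735/253853, -16481425/253853, 5068056/253853]
step 1: P' = (I − K·H)·P̄ = [7976234/253853 9196942/253853 -481994/253853; 9196942/253853 268181730/253853 -86332585/253853; -481994/253853 -86332585/253853 57242927/507706]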